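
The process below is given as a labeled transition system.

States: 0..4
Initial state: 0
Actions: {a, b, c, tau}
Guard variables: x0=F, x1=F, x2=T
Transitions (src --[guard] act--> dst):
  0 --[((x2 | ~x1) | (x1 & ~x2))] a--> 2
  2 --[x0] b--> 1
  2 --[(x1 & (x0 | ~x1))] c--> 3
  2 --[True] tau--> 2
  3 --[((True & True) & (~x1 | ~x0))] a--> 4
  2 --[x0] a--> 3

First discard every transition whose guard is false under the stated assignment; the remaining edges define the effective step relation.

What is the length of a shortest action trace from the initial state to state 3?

Answer: UNREACHABLE

Working:
Breadth-first toward 3:
  depth 0: {0}
  depth 1: {2}
3 never appears.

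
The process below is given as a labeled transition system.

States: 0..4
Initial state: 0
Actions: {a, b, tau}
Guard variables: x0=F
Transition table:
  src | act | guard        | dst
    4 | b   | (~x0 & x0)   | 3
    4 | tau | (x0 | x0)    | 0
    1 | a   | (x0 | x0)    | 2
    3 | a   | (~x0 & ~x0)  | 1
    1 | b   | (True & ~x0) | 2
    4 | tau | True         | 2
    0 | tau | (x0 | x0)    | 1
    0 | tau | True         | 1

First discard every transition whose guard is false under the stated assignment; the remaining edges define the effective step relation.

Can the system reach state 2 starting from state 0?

After dropping false guards: 4 live edges.
depth 0: {0}
depth 1: {1}  now seen {0,1}
depth 2: {2}  now seen {0,1,2}
Reachable = {0,1,2}
witness 2: tau·b

Answer: REACHABLE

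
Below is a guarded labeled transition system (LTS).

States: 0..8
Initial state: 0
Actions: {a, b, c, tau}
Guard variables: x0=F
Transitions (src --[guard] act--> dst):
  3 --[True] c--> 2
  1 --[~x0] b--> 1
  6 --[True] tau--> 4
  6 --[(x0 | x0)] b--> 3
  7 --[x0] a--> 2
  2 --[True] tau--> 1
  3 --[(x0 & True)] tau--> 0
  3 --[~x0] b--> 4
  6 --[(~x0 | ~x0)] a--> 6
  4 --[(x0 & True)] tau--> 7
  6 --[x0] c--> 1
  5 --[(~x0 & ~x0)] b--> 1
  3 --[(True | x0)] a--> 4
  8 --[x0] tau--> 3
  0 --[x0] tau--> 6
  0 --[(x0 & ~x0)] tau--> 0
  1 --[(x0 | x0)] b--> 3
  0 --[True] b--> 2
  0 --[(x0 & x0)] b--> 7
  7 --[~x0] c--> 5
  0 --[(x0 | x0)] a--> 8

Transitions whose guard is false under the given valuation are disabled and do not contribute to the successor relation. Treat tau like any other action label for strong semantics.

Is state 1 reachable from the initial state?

Guard filter leaves 10 enabled edge(s).
Layer 0: {0}
Layer 1: {2}  cumulative {0,2}
Layer 2: {1}  cumulative {0,1,2}
Reachable = {0,1,2}
witness 1: b·tau

Answer: REACHABLE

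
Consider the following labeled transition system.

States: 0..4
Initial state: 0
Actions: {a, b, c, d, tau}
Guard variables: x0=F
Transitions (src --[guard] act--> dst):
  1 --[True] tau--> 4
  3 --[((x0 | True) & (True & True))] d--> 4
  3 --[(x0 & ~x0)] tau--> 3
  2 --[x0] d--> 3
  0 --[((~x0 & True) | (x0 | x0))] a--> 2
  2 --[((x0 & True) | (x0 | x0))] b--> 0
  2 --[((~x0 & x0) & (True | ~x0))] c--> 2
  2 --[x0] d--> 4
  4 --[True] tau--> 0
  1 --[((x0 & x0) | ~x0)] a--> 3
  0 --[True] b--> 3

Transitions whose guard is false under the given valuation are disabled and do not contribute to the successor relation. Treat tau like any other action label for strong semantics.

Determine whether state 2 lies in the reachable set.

Answer: REACHABLE

Trace:
Guard filter leaves 6 enabled edge(s).
Layer 0: {0}
Layer 1: {2,3}  now seen {0,2,3}
Layer 2: {4}  now seen {0,2,3,4}
Reach set: {0,2,3,4}
trace reaching 2: a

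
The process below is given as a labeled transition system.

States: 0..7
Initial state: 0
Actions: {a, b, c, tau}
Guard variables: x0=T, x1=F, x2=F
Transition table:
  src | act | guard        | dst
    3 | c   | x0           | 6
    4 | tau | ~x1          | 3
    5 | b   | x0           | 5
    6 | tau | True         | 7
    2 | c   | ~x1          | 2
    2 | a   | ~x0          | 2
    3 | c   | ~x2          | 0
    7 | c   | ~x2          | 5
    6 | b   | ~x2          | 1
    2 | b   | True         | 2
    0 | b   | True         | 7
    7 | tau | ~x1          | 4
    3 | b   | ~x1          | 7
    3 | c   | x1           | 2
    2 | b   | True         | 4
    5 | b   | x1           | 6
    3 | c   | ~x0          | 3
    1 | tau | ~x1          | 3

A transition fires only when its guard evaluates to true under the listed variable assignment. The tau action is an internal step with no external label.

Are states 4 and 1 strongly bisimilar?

Compute ~ classes (split until stable):
  P[0] = {{0,1,2,3,4,5,6,7}}
  P[1] = {{0,5},{1,4},{2,3},{6},{7}}
  P[2] = {{0},{1,4},{2},{3},{5},{6},{7}}
Fixed point at round 3; 7 class(es).
class of 4: {1,4}; class of 1: {1,4}

Answer: BISIMILAR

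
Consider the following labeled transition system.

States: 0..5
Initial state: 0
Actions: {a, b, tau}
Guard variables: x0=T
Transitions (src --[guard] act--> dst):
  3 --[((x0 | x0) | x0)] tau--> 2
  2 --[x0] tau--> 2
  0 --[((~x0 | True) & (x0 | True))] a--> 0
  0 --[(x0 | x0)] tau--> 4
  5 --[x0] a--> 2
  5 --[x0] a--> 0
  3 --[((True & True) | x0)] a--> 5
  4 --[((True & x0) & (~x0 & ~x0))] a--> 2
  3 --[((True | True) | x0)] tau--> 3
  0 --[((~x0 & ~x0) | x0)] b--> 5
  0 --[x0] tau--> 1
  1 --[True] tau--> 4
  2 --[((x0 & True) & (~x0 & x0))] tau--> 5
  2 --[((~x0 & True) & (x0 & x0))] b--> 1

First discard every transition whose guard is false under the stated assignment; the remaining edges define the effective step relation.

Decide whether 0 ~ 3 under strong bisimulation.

Answer: NOT BISIMILAR

Working:
Refine partition for ~:
  P[0] = {{0,1,2,3,4,5}}
  P[1] = {{0},{1,2},{3},{4},{5}}
  P[2] = {{0},{1},{2},{3},{4},{5}}
Fixed point at round 3; 6 class(es).
0∈{0}, 3∈{3}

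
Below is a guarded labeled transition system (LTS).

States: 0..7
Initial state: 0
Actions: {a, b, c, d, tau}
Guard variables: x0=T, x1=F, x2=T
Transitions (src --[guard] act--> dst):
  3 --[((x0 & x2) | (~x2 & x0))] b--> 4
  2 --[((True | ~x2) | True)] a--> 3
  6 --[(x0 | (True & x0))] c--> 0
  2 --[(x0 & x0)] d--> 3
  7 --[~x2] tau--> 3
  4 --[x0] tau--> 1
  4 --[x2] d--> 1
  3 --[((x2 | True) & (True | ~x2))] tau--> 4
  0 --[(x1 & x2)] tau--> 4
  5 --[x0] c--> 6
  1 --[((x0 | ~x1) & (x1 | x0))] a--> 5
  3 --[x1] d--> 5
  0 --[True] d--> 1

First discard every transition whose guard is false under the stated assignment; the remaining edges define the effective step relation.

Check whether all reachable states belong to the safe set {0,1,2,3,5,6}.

Allowed set {0,1,2,3,5,6}
Reachable = {0,1,5,6}
  0: safe
  1: safe
  5: safe
  6: safe

Answer: INVARIANT HOLDS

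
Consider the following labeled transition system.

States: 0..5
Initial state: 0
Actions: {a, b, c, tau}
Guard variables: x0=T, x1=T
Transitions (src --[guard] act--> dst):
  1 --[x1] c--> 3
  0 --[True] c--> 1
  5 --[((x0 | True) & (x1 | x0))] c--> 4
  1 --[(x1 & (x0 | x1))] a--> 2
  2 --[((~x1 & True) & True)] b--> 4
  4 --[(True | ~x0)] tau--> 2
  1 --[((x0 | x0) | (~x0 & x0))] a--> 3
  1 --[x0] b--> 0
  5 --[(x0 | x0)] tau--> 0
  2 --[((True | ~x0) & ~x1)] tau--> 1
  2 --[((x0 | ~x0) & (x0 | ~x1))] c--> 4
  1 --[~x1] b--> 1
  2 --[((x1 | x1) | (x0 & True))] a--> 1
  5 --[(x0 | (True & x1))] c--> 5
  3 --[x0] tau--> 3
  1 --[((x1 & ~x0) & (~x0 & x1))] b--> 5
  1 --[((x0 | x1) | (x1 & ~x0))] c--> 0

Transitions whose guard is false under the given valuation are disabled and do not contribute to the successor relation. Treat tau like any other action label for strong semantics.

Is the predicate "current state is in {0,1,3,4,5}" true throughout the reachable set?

Answer: INVARIANT VIOLATED at state 2

Working:
Allowed set {0,1,3,4,5}
Reachable = {0,1,2,3,4}
  0: safe
  1: safe
  2: ✗ unsafe
  3: safe
  4: safe
reach 2 via c·a — violates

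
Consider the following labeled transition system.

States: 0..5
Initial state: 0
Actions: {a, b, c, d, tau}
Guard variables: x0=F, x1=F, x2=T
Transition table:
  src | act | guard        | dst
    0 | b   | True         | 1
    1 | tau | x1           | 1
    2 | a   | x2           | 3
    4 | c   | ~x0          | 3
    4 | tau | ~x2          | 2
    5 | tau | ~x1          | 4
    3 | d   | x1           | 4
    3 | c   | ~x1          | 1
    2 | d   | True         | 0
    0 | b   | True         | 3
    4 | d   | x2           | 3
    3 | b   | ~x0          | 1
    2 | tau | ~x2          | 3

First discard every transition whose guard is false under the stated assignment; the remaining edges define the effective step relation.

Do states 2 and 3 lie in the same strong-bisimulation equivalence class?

Answer: NOT BISIMILAR

Trace:
Bisimulation quotient by refinement:
  round 0: {{0,1,2,3,4,5}}
  round 1: {{0},{1},{2},{3},{4},{5}}
stable after 2 split(s): 6 block(s)
class of 2: {2}; class of 3: {3}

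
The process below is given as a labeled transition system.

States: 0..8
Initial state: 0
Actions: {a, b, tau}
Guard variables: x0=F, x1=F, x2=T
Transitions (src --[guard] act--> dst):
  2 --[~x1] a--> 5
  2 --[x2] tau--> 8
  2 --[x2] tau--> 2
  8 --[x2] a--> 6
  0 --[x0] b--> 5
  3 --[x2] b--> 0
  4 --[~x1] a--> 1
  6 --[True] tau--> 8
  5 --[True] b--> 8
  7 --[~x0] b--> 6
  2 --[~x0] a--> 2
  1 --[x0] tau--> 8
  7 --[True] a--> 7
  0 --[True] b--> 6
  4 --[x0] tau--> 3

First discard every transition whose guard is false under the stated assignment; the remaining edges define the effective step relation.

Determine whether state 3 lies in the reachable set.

12 transition(s) survive guard evaluation.
depth 0: {0}
depth 1: {6}  cumulative {0,6}
depth 2: {8}  cumulative {0,6,8}
R = {0,6,8}

Answer: UNREACHABLE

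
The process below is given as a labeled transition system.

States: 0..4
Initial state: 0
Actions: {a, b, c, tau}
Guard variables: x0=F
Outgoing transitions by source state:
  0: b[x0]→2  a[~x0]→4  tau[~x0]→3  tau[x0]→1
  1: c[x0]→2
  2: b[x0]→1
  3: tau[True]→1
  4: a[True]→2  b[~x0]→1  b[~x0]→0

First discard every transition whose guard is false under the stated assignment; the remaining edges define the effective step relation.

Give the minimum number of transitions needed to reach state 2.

Answer: 2

Trace:
Breadth-first toward 2:
  depth 0: {0}
  depth 1: {3,4}
  depth 2: {1,2}
depth(2)=2, e.g. a·a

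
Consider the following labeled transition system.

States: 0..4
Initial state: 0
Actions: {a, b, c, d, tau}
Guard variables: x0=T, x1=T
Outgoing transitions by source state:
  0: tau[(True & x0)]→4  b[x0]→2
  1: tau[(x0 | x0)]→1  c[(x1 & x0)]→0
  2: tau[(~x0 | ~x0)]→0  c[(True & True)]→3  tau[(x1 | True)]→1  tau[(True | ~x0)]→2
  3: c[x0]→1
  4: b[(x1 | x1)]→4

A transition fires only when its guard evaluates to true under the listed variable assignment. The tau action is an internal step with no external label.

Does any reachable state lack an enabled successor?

Reach set: {0,1,2,3,4}
  0: b→2  tau→4  [deg 2]
  1: c→0  tau→1  [deg 2]
  2: c→3  tau→1  tau→2  [deg 3]
  3: c→1  [deg 1]
  4: b→4  [deg 1]

Answer: DEADLOCK-FREE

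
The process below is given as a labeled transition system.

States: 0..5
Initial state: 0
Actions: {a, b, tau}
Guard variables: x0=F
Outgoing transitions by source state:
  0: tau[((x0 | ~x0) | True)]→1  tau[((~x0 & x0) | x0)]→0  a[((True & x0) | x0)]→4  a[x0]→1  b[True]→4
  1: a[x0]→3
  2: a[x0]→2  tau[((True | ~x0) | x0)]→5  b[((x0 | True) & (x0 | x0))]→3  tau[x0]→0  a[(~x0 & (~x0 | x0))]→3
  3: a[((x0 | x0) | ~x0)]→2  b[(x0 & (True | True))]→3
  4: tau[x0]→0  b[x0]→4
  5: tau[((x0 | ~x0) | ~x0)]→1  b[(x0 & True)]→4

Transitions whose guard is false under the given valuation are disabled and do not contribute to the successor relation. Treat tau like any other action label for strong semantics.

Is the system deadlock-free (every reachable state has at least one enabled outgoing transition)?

Answer: DEADLOCK at state 1

Trace:
Reach set: {0,1,4}
  0: b→4  tau→1  [2 exit(s)]
  1: ∅  [no exit]
  4: ∅  [no exit]
trace reaching 1: tau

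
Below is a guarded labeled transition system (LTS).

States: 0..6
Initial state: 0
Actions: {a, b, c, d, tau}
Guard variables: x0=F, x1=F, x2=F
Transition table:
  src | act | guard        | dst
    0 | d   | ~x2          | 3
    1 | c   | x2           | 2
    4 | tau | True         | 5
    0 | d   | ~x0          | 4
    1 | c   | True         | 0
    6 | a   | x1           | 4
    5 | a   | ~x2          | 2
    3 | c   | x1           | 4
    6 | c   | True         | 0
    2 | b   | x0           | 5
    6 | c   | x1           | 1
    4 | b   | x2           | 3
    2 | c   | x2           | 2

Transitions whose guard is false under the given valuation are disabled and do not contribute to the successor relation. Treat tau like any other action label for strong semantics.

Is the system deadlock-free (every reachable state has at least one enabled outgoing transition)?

Answer: DEADLOCK at state 2

Working:
R = {0,2,3,4,5}
  0: d→3  d→4  [deg 2]
  2: ∅  [STUCK]
  3: ∅  [STUCK]
  4: tau→5  [deg 1]
  5: a→2  [deg 1]
witness 2: d·tau·a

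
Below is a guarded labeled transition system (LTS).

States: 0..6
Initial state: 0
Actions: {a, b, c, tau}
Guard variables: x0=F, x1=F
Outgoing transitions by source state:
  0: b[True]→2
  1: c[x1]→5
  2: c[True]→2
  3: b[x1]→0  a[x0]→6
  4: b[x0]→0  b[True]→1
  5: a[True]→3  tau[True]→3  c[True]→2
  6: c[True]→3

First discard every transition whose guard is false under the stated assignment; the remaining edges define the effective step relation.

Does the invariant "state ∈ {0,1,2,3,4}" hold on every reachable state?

Answer: INVARIANT HOLDS

Working:
Inv-set: {0,1,2,3,4}
Reachable = {0,2}
  0: ok
  2: ok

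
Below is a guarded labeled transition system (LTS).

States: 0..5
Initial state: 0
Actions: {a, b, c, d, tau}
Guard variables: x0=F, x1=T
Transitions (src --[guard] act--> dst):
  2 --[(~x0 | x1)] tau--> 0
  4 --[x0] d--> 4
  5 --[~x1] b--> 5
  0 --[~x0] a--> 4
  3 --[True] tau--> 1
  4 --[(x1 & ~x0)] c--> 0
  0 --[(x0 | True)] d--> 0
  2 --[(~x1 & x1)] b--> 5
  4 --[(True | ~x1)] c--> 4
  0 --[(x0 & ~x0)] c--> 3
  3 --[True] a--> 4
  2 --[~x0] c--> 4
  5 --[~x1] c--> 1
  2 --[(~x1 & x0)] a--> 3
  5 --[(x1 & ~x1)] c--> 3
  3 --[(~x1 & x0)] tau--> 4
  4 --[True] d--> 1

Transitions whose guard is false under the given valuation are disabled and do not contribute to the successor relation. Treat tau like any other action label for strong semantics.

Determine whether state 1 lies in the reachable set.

Answer: REACHABLE

Analysis:
Guard filter leaves 9 enabled edge(s).
L0 = {0}
L1 = {4}  now seen {0,4}
L2 = {1}  now seen {0,1,4}
Reach set: {0,1,4}
Path to 1: a·d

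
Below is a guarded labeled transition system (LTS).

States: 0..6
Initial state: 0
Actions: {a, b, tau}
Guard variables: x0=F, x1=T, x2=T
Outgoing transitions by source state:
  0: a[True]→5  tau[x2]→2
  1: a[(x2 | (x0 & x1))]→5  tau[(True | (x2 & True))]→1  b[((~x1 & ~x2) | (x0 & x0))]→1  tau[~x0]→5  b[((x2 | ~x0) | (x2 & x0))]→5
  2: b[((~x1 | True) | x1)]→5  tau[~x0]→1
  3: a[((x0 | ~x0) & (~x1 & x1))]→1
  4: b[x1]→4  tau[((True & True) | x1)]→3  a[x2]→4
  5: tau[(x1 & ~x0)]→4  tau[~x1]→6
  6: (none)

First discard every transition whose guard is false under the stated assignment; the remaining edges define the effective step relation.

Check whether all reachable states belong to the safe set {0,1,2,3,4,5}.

Safe = {0,1,2,3,4,5}
Reach set: {0,1,2,3,4,5}
  0: safe
  1: safe
  2: safe
  3: safe
  4: safe
  5: safe

Answer: INVARIANT HOLDS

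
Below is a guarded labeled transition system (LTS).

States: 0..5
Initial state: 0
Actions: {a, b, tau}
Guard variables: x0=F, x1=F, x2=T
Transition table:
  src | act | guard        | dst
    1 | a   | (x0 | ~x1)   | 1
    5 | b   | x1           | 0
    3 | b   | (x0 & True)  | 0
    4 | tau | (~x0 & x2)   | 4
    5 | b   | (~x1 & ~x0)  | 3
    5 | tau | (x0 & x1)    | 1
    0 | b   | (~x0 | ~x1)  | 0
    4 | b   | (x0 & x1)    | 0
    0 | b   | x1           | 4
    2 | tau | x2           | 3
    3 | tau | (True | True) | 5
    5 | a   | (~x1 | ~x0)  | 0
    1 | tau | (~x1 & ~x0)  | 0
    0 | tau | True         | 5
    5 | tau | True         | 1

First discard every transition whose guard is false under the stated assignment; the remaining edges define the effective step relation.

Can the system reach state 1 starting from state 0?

Answer: REACHABLE

Analysis:
After dropping false guards: 10 live edges.
Layer 0: {0}
Layer 1: {5}  cumulative {0,5}
Layer 2: {1,3}  cumulative {0,1,3,5}
Reach set: {0,1,3,5}
Path to 1: tau·tau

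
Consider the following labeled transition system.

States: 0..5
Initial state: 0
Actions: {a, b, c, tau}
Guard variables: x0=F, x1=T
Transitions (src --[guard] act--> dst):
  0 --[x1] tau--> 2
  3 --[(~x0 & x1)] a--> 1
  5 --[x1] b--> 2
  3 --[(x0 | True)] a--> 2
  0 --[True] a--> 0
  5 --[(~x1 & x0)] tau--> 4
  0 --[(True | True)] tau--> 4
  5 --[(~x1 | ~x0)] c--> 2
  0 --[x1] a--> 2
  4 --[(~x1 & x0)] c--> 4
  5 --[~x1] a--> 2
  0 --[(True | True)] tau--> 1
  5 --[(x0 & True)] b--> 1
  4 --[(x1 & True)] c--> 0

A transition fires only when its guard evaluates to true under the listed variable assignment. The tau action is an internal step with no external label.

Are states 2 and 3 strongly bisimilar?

Answer: NOT BISIMILAR

Analysis:
Refine partition for ~:
  round 0: {{0,1,2,3,4,5}}
  round 1: {{0},{1,2},{3},{4},{5}}
5 equivalence class(es) (converged in 2)
class of 2: {1,2}; class of 3: {3}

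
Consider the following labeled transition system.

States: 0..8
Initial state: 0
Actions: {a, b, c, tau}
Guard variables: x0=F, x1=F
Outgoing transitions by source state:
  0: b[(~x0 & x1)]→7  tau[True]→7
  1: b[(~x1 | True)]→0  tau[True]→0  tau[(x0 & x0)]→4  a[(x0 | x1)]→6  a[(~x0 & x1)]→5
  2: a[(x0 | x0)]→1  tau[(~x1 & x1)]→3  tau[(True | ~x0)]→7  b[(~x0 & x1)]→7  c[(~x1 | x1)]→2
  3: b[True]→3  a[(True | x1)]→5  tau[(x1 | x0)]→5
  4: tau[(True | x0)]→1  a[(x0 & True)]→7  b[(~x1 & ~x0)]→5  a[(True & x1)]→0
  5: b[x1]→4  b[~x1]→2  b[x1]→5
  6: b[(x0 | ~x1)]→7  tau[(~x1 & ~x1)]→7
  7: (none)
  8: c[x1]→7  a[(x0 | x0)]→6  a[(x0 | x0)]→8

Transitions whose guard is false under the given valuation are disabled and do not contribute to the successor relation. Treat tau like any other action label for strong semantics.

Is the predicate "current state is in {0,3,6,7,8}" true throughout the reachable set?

Answer: INVARIANT HOLDS

Working:
Safe = {0,3,6,7,8}
Reach set: {0,7}
  0: safe
  7: safe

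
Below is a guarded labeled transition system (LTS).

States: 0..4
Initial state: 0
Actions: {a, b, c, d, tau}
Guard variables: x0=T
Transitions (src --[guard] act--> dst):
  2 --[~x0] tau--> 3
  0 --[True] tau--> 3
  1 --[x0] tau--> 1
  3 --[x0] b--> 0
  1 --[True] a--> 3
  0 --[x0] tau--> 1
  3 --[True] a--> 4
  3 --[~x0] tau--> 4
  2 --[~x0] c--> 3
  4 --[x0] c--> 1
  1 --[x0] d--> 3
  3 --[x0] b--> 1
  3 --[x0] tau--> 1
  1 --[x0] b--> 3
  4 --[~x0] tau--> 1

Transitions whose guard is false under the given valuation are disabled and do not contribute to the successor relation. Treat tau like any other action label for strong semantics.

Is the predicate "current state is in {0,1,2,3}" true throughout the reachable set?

Safe = {0,1,2,3}
Reachable = {0,1,3,4}
  0: ✓
  1: ✓
  3: ✓
  4: outside
reach 4 via tau·a — violates

Answer: INVARIANT VIOLATED at state 4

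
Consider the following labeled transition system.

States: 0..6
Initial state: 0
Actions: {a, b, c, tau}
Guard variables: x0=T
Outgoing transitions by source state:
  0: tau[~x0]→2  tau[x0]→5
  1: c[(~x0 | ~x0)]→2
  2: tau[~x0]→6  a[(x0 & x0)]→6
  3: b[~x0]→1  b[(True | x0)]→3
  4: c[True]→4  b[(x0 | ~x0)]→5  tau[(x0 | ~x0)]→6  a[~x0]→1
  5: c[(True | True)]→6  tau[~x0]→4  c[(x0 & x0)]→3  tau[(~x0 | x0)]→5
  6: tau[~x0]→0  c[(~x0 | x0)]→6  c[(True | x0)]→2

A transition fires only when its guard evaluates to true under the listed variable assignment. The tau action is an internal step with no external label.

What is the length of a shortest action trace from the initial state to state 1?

Layered search for 1:
  Layer 0: {0}
  Layer 1: {5}
  Layer 2: {3,6}
  Layer 3: {2}
1 never appears.

Answer: UNREACHABLE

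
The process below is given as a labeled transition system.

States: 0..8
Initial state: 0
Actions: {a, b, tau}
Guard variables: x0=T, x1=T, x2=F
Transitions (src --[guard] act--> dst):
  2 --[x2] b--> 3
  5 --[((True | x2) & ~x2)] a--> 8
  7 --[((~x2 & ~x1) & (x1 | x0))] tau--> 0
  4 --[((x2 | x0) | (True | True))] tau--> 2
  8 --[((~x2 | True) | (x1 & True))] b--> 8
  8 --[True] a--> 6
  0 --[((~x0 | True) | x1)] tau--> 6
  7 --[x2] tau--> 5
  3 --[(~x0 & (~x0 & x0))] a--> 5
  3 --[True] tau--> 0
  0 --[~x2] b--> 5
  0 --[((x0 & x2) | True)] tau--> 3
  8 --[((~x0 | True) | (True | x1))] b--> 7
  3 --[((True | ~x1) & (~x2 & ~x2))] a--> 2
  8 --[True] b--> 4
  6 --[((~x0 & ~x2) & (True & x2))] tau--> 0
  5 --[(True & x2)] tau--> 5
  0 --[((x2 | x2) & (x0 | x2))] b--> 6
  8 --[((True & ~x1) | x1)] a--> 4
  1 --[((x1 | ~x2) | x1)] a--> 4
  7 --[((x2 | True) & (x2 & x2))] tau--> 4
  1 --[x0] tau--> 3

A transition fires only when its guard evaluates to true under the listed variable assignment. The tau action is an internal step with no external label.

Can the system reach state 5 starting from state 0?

14 transition(s) survive guard evaluation.
Layer 0: {0}
Layer 1: {3,5,6}  total {0,3,5,6}
Layer 2: {2,8}  total {0,2,3,5,6,8}
Layer 3: {4,7}  total {0,2,3,4,5,6,7,8}
Reach set: {0,2,3,4,5,6,7,8}
trace reaching 5: b

Answer: REACHABLE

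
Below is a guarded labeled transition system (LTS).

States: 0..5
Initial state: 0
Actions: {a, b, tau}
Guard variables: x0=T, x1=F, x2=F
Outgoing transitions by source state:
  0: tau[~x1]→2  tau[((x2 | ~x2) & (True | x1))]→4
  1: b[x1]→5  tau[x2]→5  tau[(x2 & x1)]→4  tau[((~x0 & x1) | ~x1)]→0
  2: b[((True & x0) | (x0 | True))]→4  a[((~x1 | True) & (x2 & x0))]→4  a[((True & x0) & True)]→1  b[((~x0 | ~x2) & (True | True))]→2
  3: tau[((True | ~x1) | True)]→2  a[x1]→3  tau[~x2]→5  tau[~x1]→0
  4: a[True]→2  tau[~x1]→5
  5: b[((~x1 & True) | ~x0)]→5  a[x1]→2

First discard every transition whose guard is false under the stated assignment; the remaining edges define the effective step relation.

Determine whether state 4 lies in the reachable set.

Guard filter leaves 12 enabled edge(s).
depth 0: {0}
depth 1: {2,4}  now seen {0,2,4}
depth 2: {1,5}  now seen {0,1,2,4,5}
Reach set: {0,1,2,4,5}
trace reaching 4: tau

Answer: REACHABLE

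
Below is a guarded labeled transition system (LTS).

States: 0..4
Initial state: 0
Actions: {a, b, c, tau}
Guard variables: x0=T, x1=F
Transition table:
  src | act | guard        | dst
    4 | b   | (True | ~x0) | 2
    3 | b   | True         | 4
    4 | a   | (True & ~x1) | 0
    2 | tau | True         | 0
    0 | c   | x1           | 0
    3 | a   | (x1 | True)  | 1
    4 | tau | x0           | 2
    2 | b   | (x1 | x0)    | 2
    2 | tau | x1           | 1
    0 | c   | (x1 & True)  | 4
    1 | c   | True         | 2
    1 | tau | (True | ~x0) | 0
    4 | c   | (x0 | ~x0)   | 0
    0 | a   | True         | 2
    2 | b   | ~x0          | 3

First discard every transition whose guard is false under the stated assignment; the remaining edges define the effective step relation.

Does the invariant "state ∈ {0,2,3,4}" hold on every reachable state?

Allowed set {0,2,3,4}
Reachable = {0,2}
  0: ok
  2: ok

Answer: INVARIANT HOLDS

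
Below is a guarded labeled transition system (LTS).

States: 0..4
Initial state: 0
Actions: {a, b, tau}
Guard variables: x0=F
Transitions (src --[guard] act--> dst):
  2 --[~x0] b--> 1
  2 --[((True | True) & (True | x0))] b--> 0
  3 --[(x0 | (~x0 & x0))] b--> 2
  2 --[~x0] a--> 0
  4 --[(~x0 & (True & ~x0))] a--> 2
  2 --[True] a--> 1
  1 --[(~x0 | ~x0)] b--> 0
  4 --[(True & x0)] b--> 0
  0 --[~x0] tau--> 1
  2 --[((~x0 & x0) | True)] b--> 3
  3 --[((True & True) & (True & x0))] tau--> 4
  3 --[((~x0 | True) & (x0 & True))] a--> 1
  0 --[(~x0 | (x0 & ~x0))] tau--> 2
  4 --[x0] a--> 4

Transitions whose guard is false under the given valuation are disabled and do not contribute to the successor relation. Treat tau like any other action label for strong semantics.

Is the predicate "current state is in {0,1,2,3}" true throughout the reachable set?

Answer: INVARIANT HOLDS

Analysis:
Allowed set {0,1,2,3}
R = {0,1,2,3}
  0: ok
  1: ok
  2: ok
  3: ok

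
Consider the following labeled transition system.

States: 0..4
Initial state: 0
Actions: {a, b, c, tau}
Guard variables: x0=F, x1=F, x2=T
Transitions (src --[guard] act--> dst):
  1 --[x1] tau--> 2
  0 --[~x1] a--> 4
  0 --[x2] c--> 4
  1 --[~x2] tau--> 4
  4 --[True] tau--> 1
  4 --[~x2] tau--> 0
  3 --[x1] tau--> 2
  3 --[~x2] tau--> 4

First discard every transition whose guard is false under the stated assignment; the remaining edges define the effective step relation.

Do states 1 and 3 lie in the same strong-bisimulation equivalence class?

Answer: BISIMILAR

Working:
Compute ~ classes (split until stable):
  P[0] = {{0,1,2,3,4}}
  P[1] = {{0},{1,2,3},{4}}
3 equivalence class(es) (converged in 2)
class of 1: {1,2,3}; class of 3: {1,2,3}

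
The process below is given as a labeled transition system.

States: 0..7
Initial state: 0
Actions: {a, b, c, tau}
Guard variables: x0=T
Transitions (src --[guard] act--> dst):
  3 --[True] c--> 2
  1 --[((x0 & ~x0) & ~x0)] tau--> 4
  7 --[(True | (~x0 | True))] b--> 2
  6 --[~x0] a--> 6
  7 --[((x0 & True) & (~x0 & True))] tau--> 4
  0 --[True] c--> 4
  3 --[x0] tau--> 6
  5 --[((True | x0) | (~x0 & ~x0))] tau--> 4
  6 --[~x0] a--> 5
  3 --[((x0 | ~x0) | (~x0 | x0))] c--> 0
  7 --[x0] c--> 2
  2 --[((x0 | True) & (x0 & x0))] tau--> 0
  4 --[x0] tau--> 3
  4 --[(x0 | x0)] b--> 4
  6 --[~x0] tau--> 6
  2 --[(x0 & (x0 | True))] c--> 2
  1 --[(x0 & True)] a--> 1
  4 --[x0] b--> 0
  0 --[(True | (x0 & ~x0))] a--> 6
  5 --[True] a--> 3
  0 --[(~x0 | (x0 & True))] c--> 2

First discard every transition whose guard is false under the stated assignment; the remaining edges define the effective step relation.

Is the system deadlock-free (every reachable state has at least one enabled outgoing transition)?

Reach set: {0,2,3,4,6}
  0: a→6  c→2  c→4  [3 out]
  2: c→2  tau→0  [2 out]
  3: c→0  c→2  tau→6  [3 out]
  4: b→0  b→4  tau→3  [3 out]
  6: ∅  [no exit]
trace reaching 6: a

Answer: DEADLOCK at state 6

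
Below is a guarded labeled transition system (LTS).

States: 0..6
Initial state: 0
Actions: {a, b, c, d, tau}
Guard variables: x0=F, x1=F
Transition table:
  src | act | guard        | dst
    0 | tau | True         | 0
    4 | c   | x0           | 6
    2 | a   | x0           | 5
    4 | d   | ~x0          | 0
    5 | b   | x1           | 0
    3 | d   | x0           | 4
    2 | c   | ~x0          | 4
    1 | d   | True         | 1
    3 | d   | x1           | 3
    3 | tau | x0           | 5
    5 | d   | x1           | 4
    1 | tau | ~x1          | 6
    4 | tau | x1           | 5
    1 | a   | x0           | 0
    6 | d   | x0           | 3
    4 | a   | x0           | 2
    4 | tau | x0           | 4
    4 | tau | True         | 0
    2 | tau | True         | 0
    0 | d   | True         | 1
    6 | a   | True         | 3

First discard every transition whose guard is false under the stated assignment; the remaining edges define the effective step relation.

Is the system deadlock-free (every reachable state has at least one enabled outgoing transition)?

Answer: DEADLOCK at state 3

Trace:
Reachable = {0,1,3,6}
  0: d→1  tau→0  [2 out]
  1: d→1  tau→6  [2 out]
  3: ∅  [no exit]
  6: a→3  [1 out]
Path to 3: d·tau·a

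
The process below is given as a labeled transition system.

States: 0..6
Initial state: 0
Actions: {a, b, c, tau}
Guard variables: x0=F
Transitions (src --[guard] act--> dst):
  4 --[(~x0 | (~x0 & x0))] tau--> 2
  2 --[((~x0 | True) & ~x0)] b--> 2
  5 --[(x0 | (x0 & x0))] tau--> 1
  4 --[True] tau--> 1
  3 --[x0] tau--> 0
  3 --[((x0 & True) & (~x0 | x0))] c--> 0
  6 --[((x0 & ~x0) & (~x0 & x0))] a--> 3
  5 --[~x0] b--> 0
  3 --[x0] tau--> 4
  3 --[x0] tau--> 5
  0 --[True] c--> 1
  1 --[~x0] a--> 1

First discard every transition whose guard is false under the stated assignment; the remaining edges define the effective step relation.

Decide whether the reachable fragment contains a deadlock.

Reach set: {0,1}
  0: c→1  [deg 1]
  1: a→1  [deg 1]

Answer: DEADLOCK-FREE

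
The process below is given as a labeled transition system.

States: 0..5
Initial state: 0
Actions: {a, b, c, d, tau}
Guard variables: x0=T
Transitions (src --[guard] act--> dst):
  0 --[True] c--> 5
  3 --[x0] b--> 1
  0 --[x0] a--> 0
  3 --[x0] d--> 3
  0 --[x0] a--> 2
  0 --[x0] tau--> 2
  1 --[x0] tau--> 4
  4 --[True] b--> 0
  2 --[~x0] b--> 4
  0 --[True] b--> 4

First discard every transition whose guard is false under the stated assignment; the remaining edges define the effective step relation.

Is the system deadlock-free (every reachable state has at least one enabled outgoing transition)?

Answer: DEADLOCK at state 2

Trace:
Reachable = {0,2,4,5}
  0: a→0  a→2  b→4  c→5  tau→2  [5 exit(s)]
  2: ∅  [no exit]
  4: b→0  [1 exit(s)]
  5: ∅  [no exit]
trace reaching 2: a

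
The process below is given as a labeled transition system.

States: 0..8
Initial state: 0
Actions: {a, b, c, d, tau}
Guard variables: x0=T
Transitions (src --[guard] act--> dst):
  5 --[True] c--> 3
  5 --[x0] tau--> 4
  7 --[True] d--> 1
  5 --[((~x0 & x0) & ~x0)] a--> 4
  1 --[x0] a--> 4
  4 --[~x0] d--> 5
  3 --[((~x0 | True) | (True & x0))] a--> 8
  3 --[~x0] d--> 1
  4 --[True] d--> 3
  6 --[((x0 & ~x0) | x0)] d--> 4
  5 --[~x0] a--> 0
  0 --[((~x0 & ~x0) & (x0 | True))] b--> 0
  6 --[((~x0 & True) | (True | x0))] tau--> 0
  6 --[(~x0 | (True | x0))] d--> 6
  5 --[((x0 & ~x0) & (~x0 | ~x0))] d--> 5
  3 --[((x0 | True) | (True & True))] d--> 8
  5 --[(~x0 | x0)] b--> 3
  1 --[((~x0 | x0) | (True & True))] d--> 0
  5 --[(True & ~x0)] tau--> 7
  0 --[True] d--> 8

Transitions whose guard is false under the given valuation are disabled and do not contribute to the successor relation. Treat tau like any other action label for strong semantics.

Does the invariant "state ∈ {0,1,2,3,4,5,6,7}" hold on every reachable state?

Answer: INVARIANT VIOLATED at state 8

Analysis:
Inv-set: {0,1,2,3,4,5,6,7}
Reachable = {0,8}
  0: ✓
  8: outside
counterexample path to 8: d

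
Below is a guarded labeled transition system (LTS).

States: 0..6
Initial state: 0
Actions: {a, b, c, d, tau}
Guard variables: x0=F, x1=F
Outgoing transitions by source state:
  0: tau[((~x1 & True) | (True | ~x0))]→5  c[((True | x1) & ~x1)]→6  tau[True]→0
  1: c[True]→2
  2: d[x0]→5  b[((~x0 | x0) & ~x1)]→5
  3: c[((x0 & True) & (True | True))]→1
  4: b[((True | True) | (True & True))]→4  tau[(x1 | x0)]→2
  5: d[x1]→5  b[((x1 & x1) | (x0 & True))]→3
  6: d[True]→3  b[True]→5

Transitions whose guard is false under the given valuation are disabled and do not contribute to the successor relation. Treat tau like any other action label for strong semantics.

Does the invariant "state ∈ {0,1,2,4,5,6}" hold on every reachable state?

Answer: INVARIANT VIOLATED at state 3

Working:
Allowed set {0,1,2,4,5,6}
R = {0,3,5,6}
  0: ✓
  3: ✗ unsafe
  5: ✓
  6: ✓
witness against invariant: c·d → 3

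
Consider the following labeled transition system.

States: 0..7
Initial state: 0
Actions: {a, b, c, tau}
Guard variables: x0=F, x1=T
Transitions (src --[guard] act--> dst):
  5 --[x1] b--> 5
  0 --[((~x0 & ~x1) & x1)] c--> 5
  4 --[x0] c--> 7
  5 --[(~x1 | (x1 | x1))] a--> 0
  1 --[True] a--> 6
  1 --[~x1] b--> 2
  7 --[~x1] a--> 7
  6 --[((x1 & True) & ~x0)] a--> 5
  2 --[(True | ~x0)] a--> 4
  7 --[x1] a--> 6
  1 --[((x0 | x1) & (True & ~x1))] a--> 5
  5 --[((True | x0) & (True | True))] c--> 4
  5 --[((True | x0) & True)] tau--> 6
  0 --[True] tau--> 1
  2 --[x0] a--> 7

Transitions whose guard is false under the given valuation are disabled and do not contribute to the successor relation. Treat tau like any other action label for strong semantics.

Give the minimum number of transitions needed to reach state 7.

Answer: UNREACHABLE

Analysis:
Layered search for 7:
  Layer 0: {0}
  Layer 1: {1}
  Layer 2: {6}
  Layer 3: {5}
  Layer 4: {4}
7 never appears.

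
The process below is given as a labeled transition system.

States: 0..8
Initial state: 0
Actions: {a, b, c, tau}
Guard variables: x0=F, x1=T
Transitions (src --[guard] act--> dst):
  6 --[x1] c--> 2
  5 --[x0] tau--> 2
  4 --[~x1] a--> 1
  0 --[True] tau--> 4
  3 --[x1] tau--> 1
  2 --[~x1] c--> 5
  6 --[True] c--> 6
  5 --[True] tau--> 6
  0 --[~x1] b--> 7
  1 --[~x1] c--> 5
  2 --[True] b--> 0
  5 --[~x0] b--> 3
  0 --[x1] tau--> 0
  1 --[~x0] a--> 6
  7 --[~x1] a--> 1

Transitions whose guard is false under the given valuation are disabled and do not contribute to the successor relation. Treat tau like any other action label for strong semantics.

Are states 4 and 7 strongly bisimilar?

Refine partition for ~:
  P[0] = {{0,1,2,3,4,5,6,7,8}}
  P[1] = {{0,3},{1},{2},{4,7,8},{5},{6}}
  P[2] = {{0},{1},{2},{3},{4,7,8},{5},{6}}
7 equivalence class(es) (converged in 3)
4∈{4,7,8}, 7∈{4,7,8}

Answer: BISIMILAR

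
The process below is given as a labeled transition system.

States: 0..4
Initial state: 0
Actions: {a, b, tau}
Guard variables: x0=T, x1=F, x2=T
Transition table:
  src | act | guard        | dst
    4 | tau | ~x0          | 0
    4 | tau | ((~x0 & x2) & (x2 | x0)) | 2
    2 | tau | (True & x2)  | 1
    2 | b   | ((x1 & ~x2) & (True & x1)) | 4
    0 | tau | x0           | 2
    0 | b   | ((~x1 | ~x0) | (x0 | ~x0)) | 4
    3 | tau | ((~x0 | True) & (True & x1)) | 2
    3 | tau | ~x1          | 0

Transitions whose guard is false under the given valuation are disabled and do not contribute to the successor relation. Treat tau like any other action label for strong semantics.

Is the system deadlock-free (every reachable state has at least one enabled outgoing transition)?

Reach set: {0,1,2,4}
  0: b→4  tau→2  [deg 2]
  1: ∅  [no exit]
  2: tau→1  [deg 1]
  4: ∅  [no exit]
Path to 1: tau·tau

Answer: DEADLOCK at state 1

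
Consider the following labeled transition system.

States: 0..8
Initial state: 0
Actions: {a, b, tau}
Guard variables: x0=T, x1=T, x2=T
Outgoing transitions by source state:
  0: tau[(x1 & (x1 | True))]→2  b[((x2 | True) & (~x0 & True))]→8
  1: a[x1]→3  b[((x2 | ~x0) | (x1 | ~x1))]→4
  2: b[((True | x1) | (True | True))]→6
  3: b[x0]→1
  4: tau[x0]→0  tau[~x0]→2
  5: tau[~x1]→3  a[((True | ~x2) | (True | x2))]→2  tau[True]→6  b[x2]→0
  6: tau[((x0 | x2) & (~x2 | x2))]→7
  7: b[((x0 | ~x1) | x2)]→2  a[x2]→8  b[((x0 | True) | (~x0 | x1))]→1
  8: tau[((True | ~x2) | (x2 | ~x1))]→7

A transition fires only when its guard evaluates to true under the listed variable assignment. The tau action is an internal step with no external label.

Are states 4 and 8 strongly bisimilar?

Answer: NOT BISIMILAR

Working:
Compute ~ classes (split until stable):
  P[0] = {{0,1,2,3,4,5,6,7,8}}
  P[1] = {{0,4,6,8},{1,7},{2,3},{5}}
  P[2] = {{0},{1},{2},{3},{4},{5},{6,8},{7}}
8 equivalence class(es) (converged in 3)
4∈{4}, 8∈{6,8}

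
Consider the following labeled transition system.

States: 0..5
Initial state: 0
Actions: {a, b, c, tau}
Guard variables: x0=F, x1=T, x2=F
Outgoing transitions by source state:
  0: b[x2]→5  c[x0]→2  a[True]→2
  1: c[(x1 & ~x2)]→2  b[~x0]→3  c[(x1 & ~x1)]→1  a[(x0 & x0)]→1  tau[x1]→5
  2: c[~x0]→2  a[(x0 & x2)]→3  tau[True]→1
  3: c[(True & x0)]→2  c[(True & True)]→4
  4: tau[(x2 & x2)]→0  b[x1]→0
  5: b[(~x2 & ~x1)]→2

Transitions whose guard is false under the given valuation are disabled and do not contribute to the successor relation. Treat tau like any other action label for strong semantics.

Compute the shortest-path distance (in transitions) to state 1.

Answer: 2

Working:
Layered search for 1:
  Layer 0: {0}
  Layer 1: {2}
  Layer 2: {1}
first hit 1 at d=2 via a·tau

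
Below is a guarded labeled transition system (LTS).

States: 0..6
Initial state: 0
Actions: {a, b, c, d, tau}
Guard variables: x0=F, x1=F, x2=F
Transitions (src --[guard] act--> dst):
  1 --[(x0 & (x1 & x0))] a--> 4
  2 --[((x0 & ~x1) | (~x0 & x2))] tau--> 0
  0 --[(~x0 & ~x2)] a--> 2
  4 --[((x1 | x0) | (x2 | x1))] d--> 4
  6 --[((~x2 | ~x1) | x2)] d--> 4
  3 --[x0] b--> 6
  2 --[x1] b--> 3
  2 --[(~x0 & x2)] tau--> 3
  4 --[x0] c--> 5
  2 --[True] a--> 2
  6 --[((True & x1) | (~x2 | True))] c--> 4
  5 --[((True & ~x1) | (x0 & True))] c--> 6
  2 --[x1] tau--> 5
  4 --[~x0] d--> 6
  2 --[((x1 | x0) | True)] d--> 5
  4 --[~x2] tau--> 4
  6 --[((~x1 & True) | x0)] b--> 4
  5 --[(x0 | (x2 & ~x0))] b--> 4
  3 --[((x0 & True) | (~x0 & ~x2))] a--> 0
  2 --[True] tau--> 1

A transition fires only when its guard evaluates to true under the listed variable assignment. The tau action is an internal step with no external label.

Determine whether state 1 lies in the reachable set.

Answer: REACHABLE

Analysis:
Guard filter leaves 11 enabled edge(s).
depth 0: {0}
depth 1: {2}  now seen {0,2}
depth 2: {1,5}  now seen {0,1,2,5}
depth 3: {6}  now seen {0,1,2,5,6}
depth 4: {4}  now seen {0,1,2,4,5,6}
R = {0,1,2,4,5,6}
trace reaching 1: a·tau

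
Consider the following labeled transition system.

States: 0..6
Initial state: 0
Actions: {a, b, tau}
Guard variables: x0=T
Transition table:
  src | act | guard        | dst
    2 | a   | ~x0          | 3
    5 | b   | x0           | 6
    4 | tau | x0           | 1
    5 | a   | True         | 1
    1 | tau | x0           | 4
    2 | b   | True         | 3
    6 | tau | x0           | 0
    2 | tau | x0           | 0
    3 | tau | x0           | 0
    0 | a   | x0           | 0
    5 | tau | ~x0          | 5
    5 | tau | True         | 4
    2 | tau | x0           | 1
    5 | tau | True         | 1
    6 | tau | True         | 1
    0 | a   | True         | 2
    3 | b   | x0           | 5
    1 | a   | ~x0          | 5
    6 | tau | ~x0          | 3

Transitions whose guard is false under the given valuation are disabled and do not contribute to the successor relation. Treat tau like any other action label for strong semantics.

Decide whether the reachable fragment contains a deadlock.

Answer: DEADLOCK-FREE

Trace:
Reachable = {0,1,2,3,4,5,6}
  0: a→0  a→2  [deg 2]
  1: tau→4  [deg 1]
  2: b→3  tau→0  tau→1  [deg 3]
  3: b→5  tau→0  [deg 2]
  4: tau→1  [deg 1]
  5: a→1  b→6  tau→1  tau→4  [deg 4]
  6: tau→0  tau→1  [deg 2]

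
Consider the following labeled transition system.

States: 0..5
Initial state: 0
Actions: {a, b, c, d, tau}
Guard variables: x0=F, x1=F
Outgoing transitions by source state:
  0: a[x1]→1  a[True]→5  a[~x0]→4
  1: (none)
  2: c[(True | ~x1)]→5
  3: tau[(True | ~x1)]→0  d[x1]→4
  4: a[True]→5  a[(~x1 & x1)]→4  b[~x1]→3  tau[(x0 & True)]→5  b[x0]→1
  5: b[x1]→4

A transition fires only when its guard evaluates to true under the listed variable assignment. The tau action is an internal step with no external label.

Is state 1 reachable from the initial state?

Guard filter leaves 6 enabled edge(s).
depth 0: {0}
depth 1: {4,5}  cumulative {0,4,5}
depth 2: {3}  cumulative {0,3,4,5}
R = {0,3,4,5}

Answer: UNREACHABLE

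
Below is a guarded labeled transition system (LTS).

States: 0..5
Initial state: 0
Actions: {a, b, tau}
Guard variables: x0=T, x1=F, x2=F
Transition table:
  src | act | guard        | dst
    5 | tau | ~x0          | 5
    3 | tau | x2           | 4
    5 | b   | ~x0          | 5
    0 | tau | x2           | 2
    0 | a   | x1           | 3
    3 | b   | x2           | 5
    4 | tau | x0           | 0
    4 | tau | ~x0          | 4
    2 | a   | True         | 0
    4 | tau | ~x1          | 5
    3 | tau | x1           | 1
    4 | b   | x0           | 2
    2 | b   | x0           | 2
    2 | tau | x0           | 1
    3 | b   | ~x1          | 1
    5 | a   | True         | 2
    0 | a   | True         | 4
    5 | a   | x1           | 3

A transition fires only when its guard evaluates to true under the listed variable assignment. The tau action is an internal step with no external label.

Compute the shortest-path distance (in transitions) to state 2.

Breadth-first toward 2:
  Layer 0: {0}
  Layer 1: {4}
  Layer 2: {2,5}
depth(2)=2, e.g. a·b

Answer: 2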